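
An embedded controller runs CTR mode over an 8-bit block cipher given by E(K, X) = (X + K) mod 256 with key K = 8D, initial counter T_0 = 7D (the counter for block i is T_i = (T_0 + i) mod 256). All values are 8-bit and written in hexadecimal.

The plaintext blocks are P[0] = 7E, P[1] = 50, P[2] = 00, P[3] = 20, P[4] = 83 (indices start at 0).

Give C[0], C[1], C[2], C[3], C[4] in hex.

CTR encryption: S_i = E(K, T_i) where T_i is the counter for block i; C_i = P_i ⊕ S_i.
C[0]: T = 7D, S = E(K, T) = 0A; 7E ⊕ 0A = 74.
C[1]: T = 7E, S = E(K, T) = 0B; 50 ⊕ 0B = 5B.
C[2]: T = 7F, S = E(K, T) = 0C; 00 ⊕ 0C = 0C.
C[3]: T = 80, S = E(K, T) = 0D; 20 ⊕ 0D = 2D.
C[4]: T = 81, S = E(K, T) = 0E; 83 ⊕ 0E = 8D.

C[0] = 74, C[1] = 5B, C[2] = 0C, C[3] = 2D, C[4] = 8D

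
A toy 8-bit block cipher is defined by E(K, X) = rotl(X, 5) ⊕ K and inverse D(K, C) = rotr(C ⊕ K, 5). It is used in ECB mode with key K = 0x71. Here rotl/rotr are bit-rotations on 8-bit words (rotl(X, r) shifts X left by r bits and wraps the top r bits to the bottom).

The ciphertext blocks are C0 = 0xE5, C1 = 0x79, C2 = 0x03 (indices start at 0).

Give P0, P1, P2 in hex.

ECB decryption: P_i = D(K, C_i).
P0: D(K, 0xE5) = 0xA4.
P1: D(K, 0x79) = 0x40.
P2: D(K, 0x03) = 0x93.

P0 = 0xA4, P1 = 0x40, P2 = 0x93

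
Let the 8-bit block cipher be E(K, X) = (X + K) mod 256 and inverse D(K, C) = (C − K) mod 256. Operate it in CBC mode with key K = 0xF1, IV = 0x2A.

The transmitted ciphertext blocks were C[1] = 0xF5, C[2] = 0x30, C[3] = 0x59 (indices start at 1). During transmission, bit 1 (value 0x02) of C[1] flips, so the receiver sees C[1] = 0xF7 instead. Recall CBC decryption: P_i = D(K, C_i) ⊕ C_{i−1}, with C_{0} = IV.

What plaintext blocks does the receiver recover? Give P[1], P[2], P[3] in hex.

P[1] = 0x2C, P[2] = 0xC8, P[3] = 0x58

Only C[1] changed, to 0xF7. In CBC, a change in C_i garbles P_i and flips the same bit in P_{i+1}. Decrypting the received ciphertext:
P[1]: D(K, 0xF7) = 0x06; 0x06 ⊕ 0x2A = 0x2C.
P[2]: D(K, 0x30) = 0x3F; 0x3F ⊕ 0xF7 = 0xC8.
P[3]: D(K, 0x59) = 0x68; 0x68 ⊕ 0x30 = 0x58.
Blocks that differ from the original plaintext: P[1], P[2].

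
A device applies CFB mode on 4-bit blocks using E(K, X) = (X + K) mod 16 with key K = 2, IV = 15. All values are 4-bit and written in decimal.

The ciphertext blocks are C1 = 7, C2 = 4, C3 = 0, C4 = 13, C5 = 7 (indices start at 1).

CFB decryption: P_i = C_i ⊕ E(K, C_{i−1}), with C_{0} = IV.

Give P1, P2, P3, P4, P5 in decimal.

P1 = 6, P2 = 13, P3 = 6, P4 = 15, P5 = 8

P1: E(K, 15) = 1; 7 ⊕ 1 = 6.
P2: E(K, 7) = 9; 4 ⊕ 9 = 13.
P3: E(K, 4) = 6; 0 ⊕ 6 = 6.
P4: E(K, 0) = 2; 13 ⊕ 2 = 15.
P5: E(K, 13) = 15; 7 ⊕ 15 = 8.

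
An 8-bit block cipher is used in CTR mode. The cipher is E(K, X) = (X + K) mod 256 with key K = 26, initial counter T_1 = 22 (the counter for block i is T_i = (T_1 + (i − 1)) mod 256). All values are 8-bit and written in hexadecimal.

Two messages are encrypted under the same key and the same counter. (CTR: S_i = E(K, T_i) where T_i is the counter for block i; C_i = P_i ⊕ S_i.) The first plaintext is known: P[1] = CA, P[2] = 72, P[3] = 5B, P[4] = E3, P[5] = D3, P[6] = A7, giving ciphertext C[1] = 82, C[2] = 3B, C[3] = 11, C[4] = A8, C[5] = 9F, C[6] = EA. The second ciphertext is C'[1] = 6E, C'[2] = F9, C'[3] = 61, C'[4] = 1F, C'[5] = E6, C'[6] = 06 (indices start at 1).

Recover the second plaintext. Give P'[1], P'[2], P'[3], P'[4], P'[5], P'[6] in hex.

P'[1] = 26, P'[2] = B0, P'[3] = 2B, P'[4] = 54, P'[5] = AA, P'[6] = 4B

In CTR with a reused counter, both messages share the same keystream S_i, so C_i ⊕ C'_i = P_i ⊕ P'_i and thus P'_i = P_i ⊕ C_i ⊕ C'_i.
P'[1]: CA ⊕ 82 ⊕ 6E = 26.
P'[2]: 72 ⊕ 3B ⊕ F9 = B0.
P'[3]: 5B ⊕ 11 ⊕ 61 = 2B.
P'[4]: E3 ⊕ A8 ⊕ 1F = 54.
P'[5]: D3 ⊕ 9F ⊕ E6 = AA.
P'[6]: A7 ⊕ EA ⊕ 06 = 4B.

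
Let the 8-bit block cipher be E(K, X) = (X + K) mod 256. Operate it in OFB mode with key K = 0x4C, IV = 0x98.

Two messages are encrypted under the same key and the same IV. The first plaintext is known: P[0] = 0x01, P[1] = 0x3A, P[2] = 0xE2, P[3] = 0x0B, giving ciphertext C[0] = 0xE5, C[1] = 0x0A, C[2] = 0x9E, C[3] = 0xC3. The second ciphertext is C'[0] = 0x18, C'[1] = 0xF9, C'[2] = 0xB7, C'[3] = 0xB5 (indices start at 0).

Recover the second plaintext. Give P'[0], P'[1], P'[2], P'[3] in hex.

P'[0] = 0xFC, P'[1] = 0xC9, P'[2] = 0xCB, P'[3] = 0x7D

In OFB with a reused IV, both messages share the same keystream S_i, so C_i ⊕ C'_i = P_i ⊕ P'_i and thus P'_i = P_i ⊕ C_i ⊕ C'_i.
P'[0]: 0x01 ⊕ 0xE5 ⊕ 0x18 = 0xFC.
P'[1]: 0x3A ⊕ 0x0A ⊕ 0xF9 = 0xC9.
P'[2]: 0xE2 ⊕ 0x9E ⊕ 0xB7 = 0xCB.
P'[3]: 0x0B ⊕ 0xC3 ⊕ 0xB5 = 0x7D.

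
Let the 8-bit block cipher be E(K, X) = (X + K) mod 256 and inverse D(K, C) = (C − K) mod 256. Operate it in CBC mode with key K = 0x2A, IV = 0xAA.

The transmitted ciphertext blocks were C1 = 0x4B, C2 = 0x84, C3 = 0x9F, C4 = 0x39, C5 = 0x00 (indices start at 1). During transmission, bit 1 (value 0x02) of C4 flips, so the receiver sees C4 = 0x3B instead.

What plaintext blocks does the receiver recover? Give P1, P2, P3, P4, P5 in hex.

P1 = 0x8B, P2 = 0x11, P3 = 0xF1, P4 = 0x8E, P5 = 0xED

CBC decryption: P_i = D(K, C_i) ⊕ C_{i−1}, with C_{0} = IV.
Only C4 changed, to 0x3B. In CBC, a change in C_i garbles P_i and flips the same bit in P_{i+1}. Decrypting the received ciphertext:
P1: D(K, 0x4B) = 0x21; 0x21 ⊕ 0xAA = 0x8B.
P2: D(K, 0x84) = 0x5A; 0x5A ⊕ 0x4B = 0x11.
P3: D(K, 0x9F) = 0x75; 0x75 ⊕ 0x84 = 0xF1.
P4: D(K, 0x3B) = 0x11; 0x11 ⊕ 0x9F = 0x8E.
P5: D(K, 0x00) = 0xD6; 0xD6 ⊕ 0x3B = 0xED.
Blocks that differ from the original plaintext: P4, P5.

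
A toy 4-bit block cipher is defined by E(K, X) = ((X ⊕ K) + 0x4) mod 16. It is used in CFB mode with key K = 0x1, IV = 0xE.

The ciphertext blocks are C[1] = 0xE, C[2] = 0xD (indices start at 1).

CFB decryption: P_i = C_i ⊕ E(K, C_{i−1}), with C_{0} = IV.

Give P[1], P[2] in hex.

P[1]: E(K, 0xE) = 0x3; 0xE ⊕ 0x3 = 0xD.
P[2]: E(K, 0xE) = 0x3; 0xD ⊕ 0x3 = 0xE.

P[1] = 0xD, P[2] = 0xE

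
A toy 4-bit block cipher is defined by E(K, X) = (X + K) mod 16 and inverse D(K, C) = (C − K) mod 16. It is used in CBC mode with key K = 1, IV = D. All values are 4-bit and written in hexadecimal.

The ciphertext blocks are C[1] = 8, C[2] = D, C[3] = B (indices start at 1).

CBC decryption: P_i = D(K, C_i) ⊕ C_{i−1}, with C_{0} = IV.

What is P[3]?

P[3]: D(K, B) = A; A ⊕ D = 7.

P[3] = 7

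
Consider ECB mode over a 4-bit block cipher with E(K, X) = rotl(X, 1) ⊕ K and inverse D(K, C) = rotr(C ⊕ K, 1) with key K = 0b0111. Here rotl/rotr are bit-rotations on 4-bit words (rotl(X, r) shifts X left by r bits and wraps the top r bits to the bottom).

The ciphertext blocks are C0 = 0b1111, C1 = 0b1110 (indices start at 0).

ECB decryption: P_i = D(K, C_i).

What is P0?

P0 = 0b0100

P0: D(K, 0b1111) = 0b0100.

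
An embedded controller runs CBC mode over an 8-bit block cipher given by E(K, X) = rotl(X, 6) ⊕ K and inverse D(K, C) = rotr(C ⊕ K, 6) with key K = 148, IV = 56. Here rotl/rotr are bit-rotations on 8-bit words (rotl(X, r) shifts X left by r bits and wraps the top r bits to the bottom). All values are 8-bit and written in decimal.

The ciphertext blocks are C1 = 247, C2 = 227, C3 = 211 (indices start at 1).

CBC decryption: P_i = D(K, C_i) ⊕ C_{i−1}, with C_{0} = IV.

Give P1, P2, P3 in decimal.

P1: D(K, 247) = 141; 141 ⊕ 56 = 181.
P2: D(K, 227) = 221; 221 ⊕ 247 = 42.
P3: D(K, 211) = 29; 29 ⊕ 227 = 254.

P1 = 181, P2 = 42, P3 = 254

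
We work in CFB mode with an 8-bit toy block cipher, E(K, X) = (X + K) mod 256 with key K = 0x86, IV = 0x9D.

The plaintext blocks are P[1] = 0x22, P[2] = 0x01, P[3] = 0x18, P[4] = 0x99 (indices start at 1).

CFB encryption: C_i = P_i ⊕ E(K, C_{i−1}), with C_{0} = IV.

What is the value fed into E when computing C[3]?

C[1]: E(K, 0x9D) = 0x23; 0x22 ⊕ 0x23 = 0x01.
C[2]: E(K, 0x01) = 0x87; 0x01 ⊕ 0x87 = 0x86.
C[3]: E(K, 0x86) = 0x0C; 0x18 ⊕ 0x0C = 0x14.
So the input to E for block [3] is 0x86.

0x86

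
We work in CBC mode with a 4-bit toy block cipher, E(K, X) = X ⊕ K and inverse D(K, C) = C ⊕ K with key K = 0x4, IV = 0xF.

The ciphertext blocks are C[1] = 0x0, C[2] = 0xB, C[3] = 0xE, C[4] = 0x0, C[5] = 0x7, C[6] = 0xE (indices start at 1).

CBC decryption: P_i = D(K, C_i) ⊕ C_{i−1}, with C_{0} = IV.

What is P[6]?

P[6] = 0xD

P[6]: D(K, 0xE) = 0xA; 0xA ⊕ 0x7 = 0xD.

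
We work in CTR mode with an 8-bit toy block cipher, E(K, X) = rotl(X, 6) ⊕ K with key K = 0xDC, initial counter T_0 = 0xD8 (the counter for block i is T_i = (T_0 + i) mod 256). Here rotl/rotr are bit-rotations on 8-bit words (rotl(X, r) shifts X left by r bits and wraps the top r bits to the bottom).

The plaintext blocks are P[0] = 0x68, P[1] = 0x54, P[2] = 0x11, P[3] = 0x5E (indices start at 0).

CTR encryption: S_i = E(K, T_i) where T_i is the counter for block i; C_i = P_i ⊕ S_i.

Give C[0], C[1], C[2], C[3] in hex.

C[0]: T = 0xD8, S = E(K, T) = 0xEA; 0x68 ⊕ 0xEA = 0x82.
C[1]: T = 0xD9, S = E(K, T) = 0xAA; 0x54 ⊕ 0xAA = 0xFE.
C[2]: T = 0xDA, S = E(K, T) = 0x6A; 0x11 ⊕ 0x6A = 0x7B.
C[3]: T = 0xDB, S = E(K, T) = 0x2A; 0x5E ⊕ 0x2A = 0x74.

C[0] = 0x82, C[1] = 0xFE, C[2] = 0x7B, C[3] = 0x74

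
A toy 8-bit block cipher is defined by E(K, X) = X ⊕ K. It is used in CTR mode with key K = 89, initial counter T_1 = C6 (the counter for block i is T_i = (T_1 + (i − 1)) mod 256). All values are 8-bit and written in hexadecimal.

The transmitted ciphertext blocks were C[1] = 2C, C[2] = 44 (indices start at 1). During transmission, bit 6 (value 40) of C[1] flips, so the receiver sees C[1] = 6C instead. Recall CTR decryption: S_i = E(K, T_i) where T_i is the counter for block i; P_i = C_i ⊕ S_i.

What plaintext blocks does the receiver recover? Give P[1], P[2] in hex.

P[1] = 23, P[2] = 0A

Only C[1] changed, to 6C. In CTR, a change in C_i flips the same bit in P_i only; the keystream is unaffected. Decrypting the received ciphertext:
P[1]: T = C6, S = E(K, T) = 4F; 6C ⊕ 4F = 23.
P[2]: T = C7, S = E(K, T) = 4E; 44 ⊕ 4E = 0A.
Blocks that differ from the original plaintext: P[1].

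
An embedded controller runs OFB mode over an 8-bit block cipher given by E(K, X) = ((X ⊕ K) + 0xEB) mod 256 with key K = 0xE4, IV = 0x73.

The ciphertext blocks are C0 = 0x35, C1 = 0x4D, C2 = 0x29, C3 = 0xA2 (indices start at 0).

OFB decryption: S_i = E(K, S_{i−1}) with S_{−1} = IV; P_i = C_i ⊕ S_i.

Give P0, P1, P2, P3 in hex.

P0: S = E(K, 0x73) = 0x82; 0x35 ⊕ 0x82 = 0xB7.
P1: S = E(K, 0x82) = 0x51; 0x4D ⊕ 0x51 = 0x1C.
P2: S = E(K, 0x51) = 0xA0; 0x29 ⊕ 0xA0 = 0x89.
P3: S = E(K, 0xA0) = 0x2F; 0xA2 ⊕ 0x2F = 0x8D.

P0 = 0xB7, P1 = 0x1C, P2 = 0x89, P3 = 0x8D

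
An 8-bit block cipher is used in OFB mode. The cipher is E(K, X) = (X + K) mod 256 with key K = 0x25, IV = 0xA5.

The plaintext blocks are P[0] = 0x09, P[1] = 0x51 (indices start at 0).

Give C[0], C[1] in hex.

OFB encryption: S_i = E(K, S_{i−1}) with S_{−1} = IV; C_i = P_i ⊕ S_i.
C[0]: S = E(K, 0xA5) = 0xCA; 0x09 ⊕ 0xCA = 0xC3.
C[1]: S = E(K, 0xCA) = 0xEF; 0x51 ⊕ 0xEF = 0xBE.

C[0] = 0xC3, C[1] = 0xBE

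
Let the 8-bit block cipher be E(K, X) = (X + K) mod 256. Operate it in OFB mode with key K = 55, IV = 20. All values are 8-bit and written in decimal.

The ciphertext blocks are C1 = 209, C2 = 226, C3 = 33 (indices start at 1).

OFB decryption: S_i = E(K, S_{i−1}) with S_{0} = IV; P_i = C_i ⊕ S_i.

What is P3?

P1: S = E(K, 20) = 75; 209 ⊕ 75 = 154.
P2: S = E(K, 75) = 130; 226 ⊕ 130 = 96.
P3: S = E(K, 130) = 185; 33 ⊕ 185 = 152.

P3 = 152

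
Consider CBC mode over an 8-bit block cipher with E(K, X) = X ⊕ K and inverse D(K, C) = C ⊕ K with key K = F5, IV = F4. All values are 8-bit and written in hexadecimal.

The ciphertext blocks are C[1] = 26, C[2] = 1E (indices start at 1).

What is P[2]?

P[2] = CD

CBC decryption: P_i = D(K, C_i) ⊕ C_{i−1}, with C_{0} = IV.
P[2]: D(K, 1E) = EB; EB ⊕ 26 = CD.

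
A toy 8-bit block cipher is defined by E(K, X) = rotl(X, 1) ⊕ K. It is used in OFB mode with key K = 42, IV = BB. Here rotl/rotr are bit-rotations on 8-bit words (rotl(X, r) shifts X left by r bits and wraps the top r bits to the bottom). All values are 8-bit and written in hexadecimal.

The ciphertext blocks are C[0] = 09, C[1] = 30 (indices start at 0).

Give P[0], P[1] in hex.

P[0] = 3C, P[1] = 18

OFB decryption: S_i = E(K, S_{i−1}) with S_{−1} = IV; P_i = C_i ⊕ S_i.
P[0]: S = E(K, BB) = 35; 09 ⊕ 35 = 3C.
P[1]: S = E(K, 35) = 28; 30 ⊕ 28 = 18.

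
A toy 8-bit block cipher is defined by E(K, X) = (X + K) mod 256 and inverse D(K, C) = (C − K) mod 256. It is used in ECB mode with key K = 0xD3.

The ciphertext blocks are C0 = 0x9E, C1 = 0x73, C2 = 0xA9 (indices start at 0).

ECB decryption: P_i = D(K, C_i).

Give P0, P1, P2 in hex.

P0: D(K, 0x9E) = 0xCB.
P1: D(K, 0x73) = 0xA0.
P2: D(K, 0xA9) = 0xD6.

P0 = 0xCB, P1 = 0xA0, P2 = 0xD6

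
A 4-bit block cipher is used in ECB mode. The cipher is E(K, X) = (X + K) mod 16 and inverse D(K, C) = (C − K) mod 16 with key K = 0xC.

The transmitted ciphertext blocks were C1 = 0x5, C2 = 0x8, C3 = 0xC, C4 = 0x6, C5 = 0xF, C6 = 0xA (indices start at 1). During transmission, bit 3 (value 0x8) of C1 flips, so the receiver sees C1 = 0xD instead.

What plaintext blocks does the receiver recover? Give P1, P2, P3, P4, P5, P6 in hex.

ECB decryption: P_i = D(K, C_i).
Only C1 changed, to 0xD. In ECB, a change in C_i affects only P_i. Decrypting the received ciphertext:
P1: D(K, 0xD) = 0x1.
P2: D(K, 0x8) = 0xC.
P3: D(K, 0xC) = 0x0.
P4: D(K, 0x6) = 0xA.
P5: D(K, 0xF) = 0x3.
P6: D(K, 0xA) = 0xE.
Blocks that differ from the original plaintext: P1.

P1 = 0x1, P2 = 0xC, P3 = 0x0, P4 = 0xA, P5 = 0x3, P6 = 0xE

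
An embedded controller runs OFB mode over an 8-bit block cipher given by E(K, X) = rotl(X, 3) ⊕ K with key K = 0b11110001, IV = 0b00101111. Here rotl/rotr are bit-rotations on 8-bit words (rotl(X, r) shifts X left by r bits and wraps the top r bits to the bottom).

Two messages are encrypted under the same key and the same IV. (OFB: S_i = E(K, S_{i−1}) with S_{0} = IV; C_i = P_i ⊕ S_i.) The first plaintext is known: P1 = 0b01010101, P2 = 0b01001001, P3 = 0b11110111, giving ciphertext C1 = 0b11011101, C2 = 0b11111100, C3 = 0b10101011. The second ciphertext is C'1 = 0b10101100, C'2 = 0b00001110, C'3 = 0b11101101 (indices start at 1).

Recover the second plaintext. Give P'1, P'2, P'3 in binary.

In OFB with a reused IV, both messages share the same keystream S_i, so C_i ⊕ C'_i = P_i ⊕ P'_i and thus P'_i = P_i ⊕ C_i ⊕ C'_i.
P'1: 0b01010101 ⊕ 0b11011101 ⊕ 0b10101100 = 0b00100100.
P'2: 0b01001001 ⊕ 0b11111100 ⊕ 0b00001110 = 0b10111011.
P'3: 0b11110111 ⊕ 0b10101011 ⊕ 0b11101101 = 0b10110001.

P'1 = 0b00100100, P'2 = 0b10111011, P'3 = 0b10110001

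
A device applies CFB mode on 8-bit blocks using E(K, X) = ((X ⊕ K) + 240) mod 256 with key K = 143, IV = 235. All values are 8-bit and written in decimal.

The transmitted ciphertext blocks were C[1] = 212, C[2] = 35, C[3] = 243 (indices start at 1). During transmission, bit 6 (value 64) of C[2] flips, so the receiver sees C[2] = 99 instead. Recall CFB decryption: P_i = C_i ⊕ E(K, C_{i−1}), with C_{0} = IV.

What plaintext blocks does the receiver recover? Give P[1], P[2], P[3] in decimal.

Only C[2] changed, to 99. In CFB, a change in C_i flips the same bit in P_i and garbles P_{i+1}. Decrypting the received ciphertext:
P[1]: E(K, 235) = 84; 212 ⊕ 84 = 128.
P[2]: E(K, 212) = 75; 99 ⊕ 75 = 40.
P[3]: E(K, 99) = 220; 243 ⊕ 220 = 47.
Blocks that differ from the original plaintext: P[2], P[3].

P[1] = 128, P[2] = 40, P[3] = 47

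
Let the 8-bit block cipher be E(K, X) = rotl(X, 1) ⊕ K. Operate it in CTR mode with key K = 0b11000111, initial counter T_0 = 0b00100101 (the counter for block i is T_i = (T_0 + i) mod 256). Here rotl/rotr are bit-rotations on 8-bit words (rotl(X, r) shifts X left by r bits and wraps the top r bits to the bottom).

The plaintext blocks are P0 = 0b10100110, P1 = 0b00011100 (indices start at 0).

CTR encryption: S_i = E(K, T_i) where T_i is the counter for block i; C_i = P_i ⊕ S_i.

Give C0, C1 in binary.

C0 = 0b00101011, C1 = 0b10010111

C0: T = 0b00100101, S = E(K, T) = 0b10001101; 0b10100110 ⊕ 0b10001101 = 0b00101011.
C1: T = 0b00100110, S = E(K, T) = 0b10001011; 0b00011100 ⊕ 0b10001011 = 0b10010111.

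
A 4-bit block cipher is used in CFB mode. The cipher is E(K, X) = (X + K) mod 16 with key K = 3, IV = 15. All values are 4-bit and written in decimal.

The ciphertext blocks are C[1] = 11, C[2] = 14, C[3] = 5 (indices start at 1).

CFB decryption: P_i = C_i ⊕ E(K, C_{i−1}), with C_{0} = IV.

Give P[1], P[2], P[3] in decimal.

P[1] = 9, P[2] = 0, P[3] = 4

P[1]: E(K, 15) = 2; 11 ⊕ 2 = 9.
P[2]: E(K, 11) = 14; 14 ⊕ 14 = 0.
P[3]: E(K, 14) = 1; 5 ⊕ 1 = 4.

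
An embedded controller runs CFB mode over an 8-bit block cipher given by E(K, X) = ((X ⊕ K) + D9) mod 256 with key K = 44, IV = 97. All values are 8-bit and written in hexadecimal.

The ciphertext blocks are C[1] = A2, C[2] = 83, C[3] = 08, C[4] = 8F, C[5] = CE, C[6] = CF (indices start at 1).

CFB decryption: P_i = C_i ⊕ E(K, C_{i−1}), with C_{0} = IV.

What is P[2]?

P[2] = 3C

P[2]: E(K, A2) = BF; 83 ⊕ BF = 3C.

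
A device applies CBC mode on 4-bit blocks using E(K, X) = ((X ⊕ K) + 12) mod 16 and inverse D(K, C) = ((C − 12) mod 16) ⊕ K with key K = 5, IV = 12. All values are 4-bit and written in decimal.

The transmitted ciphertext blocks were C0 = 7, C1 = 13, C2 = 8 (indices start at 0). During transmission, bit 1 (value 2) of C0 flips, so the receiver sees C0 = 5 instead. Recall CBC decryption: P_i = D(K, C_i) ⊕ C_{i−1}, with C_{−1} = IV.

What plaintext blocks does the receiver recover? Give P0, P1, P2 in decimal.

Only C0 changed, to 5. In CBC, a change in C_i garbles P_i and flips the same bit in P_{i+1}. Decrypting the received ciphertext:
P0: D(K, 5) = 12; 12 ⊕ 12 = 0.
P1: D(K, 13) = 4; 4 ⊕ 5 = 1.
P2: D(K, 8) = 9; 9 ⊕ 13 = 4.
Blocks that differ from the original plaintext: P0, P1.

P0 = 0, P1 = 1, P2 = 4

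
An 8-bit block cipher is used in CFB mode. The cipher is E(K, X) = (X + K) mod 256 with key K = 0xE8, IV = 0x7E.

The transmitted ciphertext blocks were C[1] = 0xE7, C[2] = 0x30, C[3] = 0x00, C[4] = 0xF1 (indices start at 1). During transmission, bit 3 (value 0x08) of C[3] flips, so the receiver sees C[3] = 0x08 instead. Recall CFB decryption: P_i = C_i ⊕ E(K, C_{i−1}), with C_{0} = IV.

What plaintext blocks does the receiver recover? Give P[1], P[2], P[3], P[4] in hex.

Only C[3] changed, to 0x08. In CFB, a change in C_i flips the same bit in P_i and garbles P_{i+1}. Decrypting the received ciphertext:
P[1]: E(K, 0x7E) = 0x66; 0xE7 ⊕ 0x66 = 0x81.
P[2]: E(K, 0xE7) = 0xCF; 0x30 ⊕ 0xCF = 0xFF.
P[3]: E(K, 0x30) = 0x18; 0x08 ⊕ 0x18 = 0x10.
P[4]: E(K, 0x08) = 0xF0; 0xF1 ⊕ 0xF0 = 0x01.
Blocks that differ from the original plaintext: P[3], P[4].

P[1] = 0x81, P[2] = 0xFF, P[3] = 0x10, P[4] = 0x01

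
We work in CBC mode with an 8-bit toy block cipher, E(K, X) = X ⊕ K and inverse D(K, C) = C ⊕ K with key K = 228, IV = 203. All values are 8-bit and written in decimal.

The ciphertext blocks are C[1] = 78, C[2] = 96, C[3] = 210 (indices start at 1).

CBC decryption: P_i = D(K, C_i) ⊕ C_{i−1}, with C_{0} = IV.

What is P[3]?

P[3] = 86

P[3]: D(K, 210) = 54; 54 ⊕ 96 = 86.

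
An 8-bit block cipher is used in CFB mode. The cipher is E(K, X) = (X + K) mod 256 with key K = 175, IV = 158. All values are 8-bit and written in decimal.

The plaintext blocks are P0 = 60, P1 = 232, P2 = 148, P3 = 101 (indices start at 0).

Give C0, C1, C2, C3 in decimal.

CFB encryption: C_i = P_i ⊕ E(K, C_{i−1}), with C_{−1} = IV.
C0: E(K, 158) = 77; 60 ⊕ 77 = 113.
C1: E(K, 113) = 32; 232 ⊕ 32 = 200.
C2: E(K, 200) = 119; 148 ⊕ 119 = 227.
C3: E(K, 227) = 146; 101 ⊕ 146 = 247.

C0 = 113, C1 = 200, C2 = 227, C3 = 247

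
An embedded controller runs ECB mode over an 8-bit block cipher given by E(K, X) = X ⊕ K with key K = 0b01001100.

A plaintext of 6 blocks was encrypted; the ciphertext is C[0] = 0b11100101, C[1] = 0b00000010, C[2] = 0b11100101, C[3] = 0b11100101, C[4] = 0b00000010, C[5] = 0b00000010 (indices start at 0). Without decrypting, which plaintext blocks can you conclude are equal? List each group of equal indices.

ECB encrypts each block independently with the same key, so equal ciphertext blocks imply equal plaintext blocks.
C[0] = C[2] = C[3] = 0b11100101, so P[0] = P[2] = P[3].
C[1] = C[4] = C[5] = 0b00000010, so P[1] = P[4] = P[5].

P[0] = P[2] = P[3]; P[1] = P[4] = P[5]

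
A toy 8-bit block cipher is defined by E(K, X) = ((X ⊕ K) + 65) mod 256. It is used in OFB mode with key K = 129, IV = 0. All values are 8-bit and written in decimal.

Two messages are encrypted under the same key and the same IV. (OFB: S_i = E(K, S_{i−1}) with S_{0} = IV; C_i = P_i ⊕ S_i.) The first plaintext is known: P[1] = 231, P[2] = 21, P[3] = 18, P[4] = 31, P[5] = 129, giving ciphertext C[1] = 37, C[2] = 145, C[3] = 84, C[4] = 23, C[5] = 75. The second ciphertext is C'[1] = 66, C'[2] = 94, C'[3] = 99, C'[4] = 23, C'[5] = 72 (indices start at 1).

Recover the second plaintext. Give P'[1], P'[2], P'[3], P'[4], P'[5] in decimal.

In OFB with a reused IV, both messages share the same keystream S_i, so C_i ⊕ C'_i = P_i ⊕ P'_i and thus P'_i = P_i ⊕ C_i ⊕ C'_i.
P'[1]: 231 ⊕ 37 ⊕ 66 = 128.
P'[2]: 21 ⊕ 145 ⊕ 94 = 218.
P'[3]: 18 ⊕ 84 ⊕ 99 = 37.
P'[4]: 31 ⊕ 23 ⊕ 23 = 31.
P'[5]: 129 ⊕ 75 ⊕ 72 = 130.

P'[1] = 128, P'[2] = 218, P'[3] = 37, P'[4] = 31, P'[5] = 130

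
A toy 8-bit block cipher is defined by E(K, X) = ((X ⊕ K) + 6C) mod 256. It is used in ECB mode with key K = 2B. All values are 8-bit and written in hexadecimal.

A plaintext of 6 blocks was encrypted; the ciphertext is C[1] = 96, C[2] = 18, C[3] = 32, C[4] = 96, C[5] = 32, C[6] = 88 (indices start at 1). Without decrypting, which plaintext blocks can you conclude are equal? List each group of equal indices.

ECB encrypts each block independently with the same key, so equal ciphertext blocks imply equal plaintext blocks.
C[1] = C[4] = 96, so P[1] = P[4].
C[3] = C[5] = 32, so P[3] = P[5].

P[1] = P[4]; P[3] = P[5]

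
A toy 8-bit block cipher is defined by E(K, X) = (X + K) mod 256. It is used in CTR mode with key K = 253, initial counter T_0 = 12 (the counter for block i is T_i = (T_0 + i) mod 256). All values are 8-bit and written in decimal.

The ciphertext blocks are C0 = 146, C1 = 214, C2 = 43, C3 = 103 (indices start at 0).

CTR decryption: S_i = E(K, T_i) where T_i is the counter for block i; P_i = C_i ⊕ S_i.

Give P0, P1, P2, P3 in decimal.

P0: T = 12, S = E(K, T) = 9; 146 ⊕ 9 = 155.
P1: T = 13, S = E(K, T) = 10; 214 ⊕ 10 = 220.
P2: T = 14, S = E(K, T) = 11; 43 ⊕ 11 = 32.
P3: T = 15, S = E(K, T) = 12; 103 ⊕ 12 = 107.

P0 = 155, P1 = 220, P2 = 32, P3 = 107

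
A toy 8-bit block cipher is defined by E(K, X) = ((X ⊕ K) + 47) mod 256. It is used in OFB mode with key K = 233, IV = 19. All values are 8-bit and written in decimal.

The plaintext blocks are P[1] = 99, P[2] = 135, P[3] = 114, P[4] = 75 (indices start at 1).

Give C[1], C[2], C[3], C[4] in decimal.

OFB encryption: S_i = E(K, S_{i−1}) with S_{0} = IV; C_i = P_i ⊕ S_i.
C[1]: S = E(K, 19) = 41; 99 ⊕ 41 = 74.
C[2]: S = E(K, 41) = 239; 135 ⊕ 239 = 104.
C[3]: S = E(K, 239) = 53; 114 ⊕ 53 = 71.
C[4]: S = E(K, 53) = 11; 75 ⊕ 11 = 64.

C[1] = 74, C[2] = 104, C[3] = 71, C[4] = 64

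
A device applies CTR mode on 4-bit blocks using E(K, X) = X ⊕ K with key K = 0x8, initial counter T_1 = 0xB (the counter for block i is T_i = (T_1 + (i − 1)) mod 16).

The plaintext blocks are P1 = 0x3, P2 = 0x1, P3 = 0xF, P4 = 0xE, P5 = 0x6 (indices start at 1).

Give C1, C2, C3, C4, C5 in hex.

C1 = 0x0, C2 = 0x5, C3 = 0xA, C4 = 0x8, C5 = 0x1

CTR encryption: S_i = E(K, T_i) where T_i is the counter for block i; C_i = P_i ⊕ S_i.
C1: T = 0xB, S = E(K, T) = 0x3; 0x3 ⊕ 0x3 = 0x0.
C2: T = 0xC, S = E(K, T) = 0x4; 0x1 ⊕ 0x4 = 0x5.
C3: T = 0xD, S = E(K, T) = 0x5; 0xF ⊕ 0x5 = 0xA.
C4: T = 0xE, S = E(K, T) = 0x6; 0xE ⊕ 0x6 = 0x8.
C5: T = 0xF, S = E(K, T) = 0x7; 0x6 ⊕ 0x7 = 0x1.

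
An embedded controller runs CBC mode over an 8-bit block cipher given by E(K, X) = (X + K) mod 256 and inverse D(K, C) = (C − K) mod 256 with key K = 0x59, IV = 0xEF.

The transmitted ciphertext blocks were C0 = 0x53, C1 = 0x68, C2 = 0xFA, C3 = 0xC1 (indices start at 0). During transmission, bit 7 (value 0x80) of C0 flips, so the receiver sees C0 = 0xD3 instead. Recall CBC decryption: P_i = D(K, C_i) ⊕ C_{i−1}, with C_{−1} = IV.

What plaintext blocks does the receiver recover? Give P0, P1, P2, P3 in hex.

P0 = 0x95, P1 = 0xDC, P2 = 0xC9, P3 = 0x92

Only C0 changed, to 0xD3. In CBC, a change in C_i garbles P_i and flips the same bit in P_{i+1}. Decrypting the received ciphertext:
P0: D(K, 0xD3) = 0x7A; 0x7A ⊕ 0xEF = 0x95.
P1: D(K, 0x68) = 0x0F; 0x0F ⊕ 0xD3 = 0xDC.
P2: D(K, 0xFA) = 0xA1; 0xA1 ⊕ 0x68 = 0xC9.
P3: D(K, 0xC1) = 0x68; 0x68 ⊕ 0xFA = 0x92.
Blocks that differ from the original plaintext: P0, P1.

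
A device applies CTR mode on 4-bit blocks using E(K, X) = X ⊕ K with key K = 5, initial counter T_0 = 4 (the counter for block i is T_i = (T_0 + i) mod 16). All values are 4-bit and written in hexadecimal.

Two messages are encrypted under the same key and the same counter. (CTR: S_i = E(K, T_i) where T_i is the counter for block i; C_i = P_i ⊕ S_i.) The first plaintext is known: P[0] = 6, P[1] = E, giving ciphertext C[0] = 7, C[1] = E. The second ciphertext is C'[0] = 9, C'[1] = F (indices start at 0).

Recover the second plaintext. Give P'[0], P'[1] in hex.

P'[0] = 8, P'[1] = F

In CTR with a reused counter, both messages share the same keystream S_i, so C_i ⊕ C'_i = P_i ⊕ P'_i and thus P'_i = P_i ⊕ C_i ⊕ C'_i.
P'[0]: 6 ⊕ 7 ⊕ 9 = 8.
P'[1]: E ⊕ E ⊕ F = F.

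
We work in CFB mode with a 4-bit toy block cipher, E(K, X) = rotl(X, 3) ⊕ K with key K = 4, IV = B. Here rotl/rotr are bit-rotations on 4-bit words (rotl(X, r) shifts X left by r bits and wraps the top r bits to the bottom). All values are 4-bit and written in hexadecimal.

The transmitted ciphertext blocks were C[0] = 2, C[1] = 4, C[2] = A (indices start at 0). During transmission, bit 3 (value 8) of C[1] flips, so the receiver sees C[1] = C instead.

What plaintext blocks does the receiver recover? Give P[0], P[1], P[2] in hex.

P[0] = B, P[1] = 9, P[2] = 8

CFB decryption: P_i = C_i ⊕ E(K, C_{i−1}), with C_{−1} = IV.
Only C[1] changed, to C. In CFB, a change in C_i flips the same bit in P_i and garbles P_{i+1}. Decrypting the received ciphertext:
P[0]: E(K, B) = 9; 2 ⊕ 9 = B.
P[1]: E(K, 2) = 5; C ⊕ 5 = 9.
P[2]: E(K, C) = 2; A ⊕ 2 = 8.
Blocks that differ from the original plaintext: P[1], P[2].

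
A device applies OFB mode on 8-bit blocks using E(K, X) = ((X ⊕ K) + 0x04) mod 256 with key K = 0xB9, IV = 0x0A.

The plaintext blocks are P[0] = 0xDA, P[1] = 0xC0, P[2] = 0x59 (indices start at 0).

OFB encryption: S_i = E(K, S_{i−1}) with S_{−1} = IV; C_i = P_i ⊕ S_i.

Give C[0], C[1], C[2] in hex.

C[0]: S = E(K, 0x0A) = 0xB7; 0xDA ⊕ 0xB7 = 0x6D.
C[1]: S = E(K, 0xB7) = 0x12; 0xC0 ⊕ 0x12 = 0xD2.
C[2]: S = E(K, 0x12) = 0xAF; 0x59 ⊕ 0xAF = 0xF6.

C[0] = 0x6D, C[1] = 0xD2, C[2] = 0xF6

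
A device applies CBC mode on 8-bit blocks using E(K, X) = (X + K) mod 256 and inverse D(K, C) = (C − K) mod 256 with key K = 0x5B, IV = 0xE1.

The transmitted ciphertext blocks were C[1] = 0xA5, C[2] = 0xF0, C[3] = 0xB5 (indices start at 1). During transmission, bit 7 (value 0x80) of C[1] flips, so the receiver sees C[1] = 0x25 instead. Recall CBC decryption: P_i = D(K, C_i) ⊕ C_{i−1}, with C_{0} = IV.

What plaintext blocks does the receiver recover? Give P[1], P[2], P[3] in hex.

Only C[1] changed, to 0x25. In CBC, a change in C_i garbles P_i and flips the same bit in P_{i+1}. Decrypting the received ciphertext:
P[1]: D(K, 0x25) = 0xCA; 0xCA ⊕ 0xE1 = 0x2B.
P[2]: D(K, 0xF0) = 0x95; 0x95 ⊕ 0x25 = 0xB0.
P[3]: D(K, 0xB5) = 0x5A; 0x5A ⊕ 0xF0 = 0xAA.
Blocks that differ from the original plaintext: P[1], P[2].

P[1] = 0x2B, P[2] = 0xB0, P[3] = 0xAA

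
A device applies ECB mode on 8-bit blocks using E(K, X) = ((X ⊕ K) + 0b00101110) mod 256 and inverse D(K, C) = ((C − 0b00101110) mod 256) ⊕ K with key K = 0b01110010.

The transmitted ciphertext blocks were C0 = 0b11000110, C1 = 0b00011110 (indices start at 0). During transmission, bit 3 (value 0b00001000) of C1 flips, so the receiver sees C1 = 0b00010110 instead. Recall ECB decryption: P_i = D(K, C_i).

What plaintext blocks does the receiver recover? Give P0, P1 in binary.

P0 = 0b11101010, P1 = 0b10011010

Only C1 changed, to 0b00010110. In ECB, a change in C_i affects only P_i. Decrypting the received ciphertext:
P0: D(K, 0b11000110) = 0b11101010.
P1: D(K, 0b00010110) = 0b10011010.
Blocks that differ from the original plaintext: P1.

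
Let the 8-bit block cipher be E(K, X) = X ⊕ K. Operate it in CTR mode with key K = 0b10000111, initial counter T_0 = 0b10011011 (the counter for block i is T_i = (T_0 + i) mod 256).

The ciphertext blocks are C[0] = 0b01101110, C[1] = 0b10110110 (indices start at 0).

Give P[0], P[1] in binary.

P[0] = 0b01110010, P[1] = 0b10101101

CTR decryption: S_i = E(K, T_i) where T_i is the counter for block i; P_i = C_i ⊕ S_i.
P[0]: T = 0b10011011, S = E(K, T) = 0b00011100; 0b01101110 ⊕ 0b00011100 = 0b01110010.
P[1]: T = 0b10011100, S = E(K, T) = 0b00011011; 0b10110110 ⊕ 0b00011011 = 0b10101101.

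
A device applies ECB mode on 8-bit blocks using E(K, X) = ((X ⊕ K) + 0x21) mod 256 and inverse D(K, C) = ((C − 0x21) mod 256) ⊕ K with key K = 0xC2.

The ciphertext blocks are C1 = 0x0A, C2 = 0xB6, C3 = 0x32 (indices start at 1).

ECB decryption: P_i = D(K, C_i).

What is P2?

P2 = 0x57

P2: D(K, 0xB6) = 0x57.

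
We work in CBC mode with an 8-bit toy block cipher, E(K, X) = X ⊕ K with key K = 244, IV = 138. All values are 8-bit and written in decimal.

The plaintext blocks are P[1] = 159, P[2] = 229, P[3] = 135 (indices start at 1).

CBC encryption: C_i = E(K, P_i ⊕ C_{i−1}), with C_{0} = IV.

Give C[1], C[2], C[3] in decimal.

C[1]: P[1] ⊕ 138 = 21; E(K, 21) = 225.
C[2]: P[2] ⊕ 225 = 4; E(K, 4) = 240.
C[3]: P[3] ⊕ 240 = 119; E(K, 119) = 131.

C[1] = 225, C[2] = 240, C[3] = 131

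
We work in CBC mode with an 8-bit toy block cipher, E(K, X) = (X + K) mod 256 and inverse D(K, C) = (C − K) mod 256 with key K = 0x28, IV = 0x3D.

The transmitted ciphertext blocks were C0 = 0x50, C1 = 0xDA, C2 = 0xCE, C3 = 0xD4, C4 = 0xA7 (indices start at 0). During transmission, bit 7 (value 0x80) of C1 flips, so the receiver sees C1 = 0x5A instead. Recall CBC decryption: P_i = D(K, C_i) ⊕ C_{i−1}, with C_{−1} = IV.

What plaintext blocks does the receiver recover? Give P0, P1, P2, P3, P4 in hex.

Only C1 changed, to 0x5A. In CBC, a change in C_i garbles P_i and flips the same bit in P_{i+1}. Decrypting the received ciphertext:
P0: D(K, 0x50) = 0x28; 0x28 ⊕ 0x3D = 0x15.
P1: D(K, 0x5A) = 0x32; 0x32 ⊕ 0x50 = 0x62.
P2: D(K, 0xCE) = 0xA6; 0xA6 ⊕ 0x5A = 0xFC.
P3: D(K, 0xD4) = 0xAC; 0xAC ⊕ 0xCE = 0x62.
P4: D(K, 0xA7) = 0x7F; 0x7F ⊕ 0xD4 = 0xAB.
Blocks that differ from the original plaintext: P1, P2.

P0 = 0x15, P1 = 0x62, P2 = 0xFC, P3 = 0x62, P4 = 0xAB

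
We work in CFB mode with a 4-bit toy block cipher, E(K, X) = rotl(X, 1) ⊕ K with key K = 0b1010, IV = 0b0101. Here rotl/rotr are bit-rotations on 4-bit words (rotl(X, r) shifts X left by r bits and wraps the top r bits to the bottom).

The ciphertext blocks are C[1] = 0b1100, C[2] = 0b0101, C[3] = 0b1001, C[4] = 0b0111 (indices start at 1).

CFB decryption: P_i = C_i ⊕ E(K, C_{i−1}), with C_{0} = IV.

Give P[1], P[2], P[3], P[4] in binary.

P[1] = 0b1100, P[2] = 0b0110, P[3] = 0b1001, P[4] = 0b1110

P[1]: E(K, 0b0101) = 0b0000; 0b1100 ⊕ 0b0000 = 0b1100.
P[2]: E(K, 0b1100) = 0b0011; 0b0101 ⊕ 0b0011 = 0b0110.
P[3]: E(K, 0b0101) = 0b0000; 0b1001 ⊕ 0b0000 = 0b1001.
P[4]: E(K, 0b1001) = 0b1001; 0b0111 ⊕ 0b1001 = 0b1110.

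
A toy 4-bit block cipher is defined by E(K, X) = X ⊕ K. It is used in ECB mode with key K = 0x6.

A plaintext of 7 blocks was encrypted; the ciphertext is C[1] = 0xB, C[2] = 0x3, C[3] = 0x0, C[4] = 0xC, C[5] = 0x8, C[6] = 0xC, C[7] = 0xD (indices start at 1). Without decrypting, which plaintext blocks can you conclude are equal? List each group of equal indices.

ECB encrypts each block independently with the same key, so equal ciphertext blocks imply equal plaintext blocks.
C[4] = C[6] = 0xC, so P[4] = P[6].

P[4] = P[6]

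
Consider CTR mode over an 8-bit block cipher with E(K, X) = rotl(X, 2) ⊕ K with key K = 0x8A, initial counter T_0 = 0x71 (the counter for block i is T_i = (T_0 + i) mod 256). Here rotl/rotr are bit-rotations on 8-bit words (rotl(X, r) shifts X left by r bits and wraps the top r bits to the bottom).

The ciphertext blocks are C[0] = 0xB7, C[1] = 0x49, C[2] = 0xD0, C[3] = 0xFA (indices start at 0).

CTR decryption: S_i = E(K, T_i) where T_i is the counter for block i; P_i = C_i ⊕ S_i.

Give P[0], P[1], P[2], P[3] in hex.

P[0] = 0xF8, P[1] = 0x0A, P[2] = 0x97, P[3] = 0xA1

P[0]: T = 0x71, S = E(K, T) = 0x4F; 0xB7 ⊕ 0x4F = 0xF8.
P[1]: T = 0x72, S = E(K, T) = 0x43; 0x49 ⊕ 0x43 = 0x0A.
P[2]: T = 0x73, S = E(K, T) = 0x47; 0xD0 ⊕ 0x47 = 0x97.
P[3]: T = 0x74, S = E(K, T) = 0x5B; 0xFA ⊕ 0x5B = 0xA1.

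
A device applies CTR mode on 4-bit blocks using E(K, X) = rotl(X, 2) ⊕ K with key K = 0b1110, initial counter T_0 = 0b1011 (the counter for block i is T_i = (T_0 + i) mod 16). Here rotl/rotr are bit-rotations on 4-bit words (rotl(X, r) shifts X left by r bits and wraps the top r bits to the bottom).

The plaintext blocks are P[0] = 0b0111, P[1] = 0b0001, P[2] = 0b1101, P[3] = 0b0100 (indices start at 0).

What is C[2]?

CTR encryption: S_i = E(K, T_i) where T_i is the counter for block i; C_i = P_i ⊕ S_i.
C[0]: T = 0b1011, S = E(K, T) = 0b0000; 0b0111 ⊕ 0b0000 = 0b0111.
C[1]: T = 0b1100, S = E(K, T) = 0b1101; 0b0001 ⊕ 0b1101 = 0b1100.
C[2]: T = 0b1101, S = E(K, T) = 0b1001; 0b1101 ⊕ 0b1001 = 0b0100.

C[2] = 0b0100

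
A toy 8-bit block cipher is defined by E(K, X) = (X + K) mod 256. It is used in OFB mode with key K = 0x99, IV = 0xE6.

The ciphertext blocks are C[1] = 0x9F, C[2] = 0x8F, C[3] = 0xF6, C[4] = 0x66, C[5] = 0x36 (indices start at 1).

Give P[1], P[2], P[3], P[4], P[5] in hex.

P[1] = 0xE0, P[2] = 0x97, P[3] = 0x47, P[4] = 0x2C, P[5] = 0xD5

OFB decryption: S_i = E(K, S_{i−1}) with S_{0} = IV; P_i = C_i ⊕ S_i.
P[1]: S = E(K, 0xE6) = 0x7F; 0x9F ⊕ 0x7F = 0xE0.
P[2]: S = E(K, 0x7F) = 0x18; 0x8F ⊕ 0x18 = 0x97.
P[3]: S = E(K, 0x18) = 0xB1; 0xF6 ⊕ 0xB1 = 0x47.
P[4]: S = E(K, 0xB1) = 0x4A; 0x66 ⊕ 0x4A = 0x2C.
P[5]: S = E(K, 0x4A) = 0xE3; 0x36 ⊕ 0xE3 = 0xD5.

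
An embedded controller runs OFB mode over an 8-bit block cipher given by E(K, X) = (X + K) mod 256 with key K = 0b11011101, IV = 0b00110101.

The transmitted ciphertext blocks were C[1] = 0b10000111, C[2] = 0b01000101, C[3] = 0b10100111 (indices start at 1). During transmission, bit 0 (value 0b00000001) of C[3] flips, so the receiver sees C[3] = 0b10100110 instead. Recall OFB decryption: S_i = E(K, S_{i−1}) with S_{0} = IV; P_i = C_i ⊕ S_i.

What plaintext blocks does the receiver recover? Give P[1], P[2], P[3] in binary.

P[1] = 0b10010101, P[2] = 0b10101010, P[3] = 0b01101010

Only C[3] changed, to 0b10100110. In OFB, a change in C_i flips the same bit in P_i only; the keystream is unaffected. Decrypting the received ciphertext:
P[1]: S = E(K, 0b00110101) = 0b00010010; 0b10000111 ⊕ 0b00010010 = 0b10010101.
P[2]: S = E(K, 0b00010010) = 0b11101111; 0b01000101 ⊕ 0b11101111 = 0b10101010.
P[3]: S = E(K, 0b11101111) = 0b11001100; 0b10100110 ⊕ 0b11001100 = 0b01101010.
Blocks that differ from the original plaintext: P[3].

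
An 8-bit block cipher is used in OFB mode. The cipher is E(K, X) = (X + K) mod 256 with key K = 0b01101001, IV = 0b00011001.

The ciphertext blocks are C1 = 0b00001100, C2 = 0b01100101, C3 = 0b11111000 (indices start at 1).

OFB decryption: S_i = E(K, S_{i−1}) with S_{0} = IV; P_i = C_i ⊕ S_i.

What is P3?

P3 = 0b10101100

P1: S = E(K, 0b00011001) = 0b10000010; 0b00001100 ⊕ 0b10000010 = 0b10001110.
P2: S = E(K, 0b10000010) = 0b11101011; 0b01100101 ⊕ 0b11101011 = 0b10001110.
P3: S = E(K, 0b11101011) = 0b01010100; 0b11111000 ⊕ 0b01010100 = 0b10101100.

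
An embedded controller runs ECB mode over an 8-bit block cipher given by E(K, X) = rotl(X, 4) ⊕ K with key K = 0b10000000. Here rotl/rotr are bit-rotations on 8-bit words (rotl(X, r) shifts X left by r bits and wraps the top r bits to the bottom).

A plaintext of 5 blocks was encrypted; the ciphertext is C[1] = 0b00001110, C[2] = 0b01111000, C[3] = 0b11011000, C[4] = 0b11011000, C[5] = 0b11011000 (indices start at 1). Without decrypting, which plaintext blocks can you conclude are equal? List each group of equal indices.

P[3] = P[4] = P[5]

ECB encrypts each block independently with the same key, so equal ciphertext blocks imply equal plaintext blocks.
C[3] = C[4] = C[5] = 0b11011000, so P[3] = P[4] = P[5].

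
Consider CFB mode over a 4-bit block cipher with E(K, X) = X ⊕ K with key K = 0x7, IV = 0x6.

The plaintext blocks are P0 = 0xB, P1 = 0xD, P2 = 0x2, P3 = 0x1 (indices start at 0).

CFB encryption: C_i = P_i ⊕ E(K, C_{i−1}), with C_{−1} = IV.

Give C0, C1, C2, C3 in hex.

C0: E(K, 0x6) = 0x1; 0xB ⊕ 0x1 = 0xA.
C1: E(K, 0xA) = 0xD; 0xD ⊕ 0xD = 0x0.
C2: E(K, 0x0) = 0x7; 0x2 ⊕ 0x7 = 0x5.
C3: E(K, 0x5) = 0x2; 0x1 ⊕ 0x2 = 0x3.

C0 = 0xA, C1 = 0x0, C2 = 0x5, C3 = 0x3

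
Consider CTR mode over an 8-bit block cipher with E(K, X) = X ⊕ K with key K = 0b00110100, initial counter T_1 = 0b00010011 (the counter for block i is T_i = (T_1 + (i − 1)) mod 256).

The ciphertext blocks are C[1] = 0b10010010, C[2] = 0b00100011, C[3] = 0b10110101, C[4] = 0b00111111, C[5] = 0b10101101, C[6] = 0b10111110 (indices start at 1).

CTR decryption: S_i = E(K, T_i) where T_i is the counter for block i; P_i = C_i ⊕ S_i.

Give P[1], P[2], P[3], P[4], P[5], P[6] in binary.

P[1] = 0b10110101, P[2] = 0b00000011, P[3] = 0b10010100, P[4] = 0b00011101, P[5] = 0b10001110, P[6] = 0b10010010

P[1]: T = 0b00010011, S = E(K, T) = 0b00100111; 0b10010010 ⊕ 0b00100111 = 0b10110101.
P[2]: T = 0b00010100, S = E(K, T) = 0b00100000; 0b00100011 ⊕ 0b00100000 = 0b00000011.
P[3]: T = 0b00010101, S = E(K, T) = 0b00100001; 0b10110101 ⊕ 0b00100001 = 0b10010100.
P[4]: T = 0b00010110, S = E(K, T) = 0b00100010; 0b00111111 ⊕ 0b00100010 = 0b00011101.
P[5]: T = 0b00010111, S = E(K, T) = 0b00100011; 0b10101101 ⊕ 0b00100011 = 0b10001110.
P[6]: T = 0b00011000, S = E(K, T) = 0b00101100; 0b10111110 ⊕ 0b00101100 = 0b10010010.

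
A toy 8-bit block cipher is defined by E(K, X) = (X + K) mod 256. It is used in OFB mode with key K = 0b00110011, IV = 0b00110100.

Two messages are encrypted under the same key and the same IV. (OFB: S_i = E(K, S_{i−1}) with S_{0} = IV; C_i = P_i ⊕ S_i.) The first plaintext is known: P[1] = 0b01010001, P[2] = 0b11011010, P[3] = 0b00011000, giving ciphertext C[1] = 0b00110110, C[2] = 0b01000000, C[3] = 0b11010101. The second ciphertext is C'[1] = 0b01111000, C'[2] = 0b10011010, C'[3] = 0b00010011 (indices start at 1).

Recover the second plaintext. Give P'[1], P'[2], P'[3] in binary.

In OFB with a reused IV, both messages share the same keystream S_i, so C_i ⊕ C'_i = P_i ⊕ P'_i and thus P'_i = P_i ⊕ C_i ⊕ C'_i.
P'[1]: 0b01010001 ⊕ 0b00110110 ⊕ 0b01111000 = 0b00011111.
P'[2]: 0b11011010 ⊕ 0b01000000 ⊕ 0b10011010 = 0b00000000.
P'[3]: 0b00011000 ⊕ 0b11010101 ⊕ 0b00010011 = 0b11011110.

P'[1] = 0b00011111, P'[2] = 0b00000000, P'[3] = 0b11011110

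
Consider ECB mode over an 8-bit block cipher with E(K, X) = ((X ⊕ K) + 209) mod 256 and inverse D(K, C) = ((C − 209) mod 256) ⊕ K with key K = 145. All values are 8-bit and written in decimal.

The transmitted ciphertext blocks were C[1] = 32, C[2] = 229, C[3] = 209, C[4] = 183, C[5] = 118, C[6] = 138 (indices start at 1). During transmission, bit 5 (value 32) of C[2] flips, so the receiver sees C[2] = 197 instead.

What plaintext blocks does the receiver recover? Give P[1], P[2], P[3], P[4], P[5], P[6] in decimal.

ECB decryption: P_i = D(K, C_i).
Only C[2] changed, to 197. In ECB, a change in C_i affects only P_i. Decrypting the received ciphertext:
P[1]: D(K, 32) = 222.
P[2]: D(K, 197) = 101.
P[3]: D(K, 209) = 145.
P[4]: D(K, 183) = 119.
P[5]: D(K, 118) = 52.
P[6]: D(K, 138) = 40.
Blocks that differ from the original plaintext: P[2].

P[1] = 222, P[2] = 101, P[3] = 145, P[4] = 119, P[5] = 52, P[6] = 40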